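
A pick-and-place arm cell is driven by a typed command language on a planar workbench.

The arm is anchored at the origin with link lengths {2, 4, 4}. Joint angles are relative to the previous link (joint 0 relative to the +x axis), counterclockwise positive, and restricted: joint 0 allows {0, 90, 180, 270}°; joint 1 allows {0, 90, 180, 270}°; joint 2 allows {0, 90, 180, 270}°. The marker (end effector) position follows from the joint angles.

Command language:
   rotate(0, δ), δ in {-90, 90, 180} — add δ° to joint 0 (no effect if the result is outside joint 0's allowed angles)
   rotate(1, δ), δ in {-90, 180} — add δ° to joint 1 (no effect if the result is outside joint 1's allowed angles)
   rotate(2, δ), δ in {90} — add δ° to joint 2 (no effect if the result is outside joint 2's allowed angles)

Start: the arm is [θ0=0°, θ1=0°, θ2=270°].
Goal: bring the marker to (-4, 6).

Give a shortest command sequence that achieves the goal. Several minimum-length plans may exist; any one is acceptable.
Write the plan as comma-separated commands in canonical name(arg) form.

initial: [θ0=0°, θ1=0°, θ2=270°]
step 1 (rotate(1, -90)): [θ0=0°, θ1=270°, θ2=270°]
step 2 (rotate(0, 90)): [θ0=90°, θ1=270°, θ2=270°]
step 3 (rotate(1, 180)): [θ0=90°, θ1=90°, θ2=270°]
minimal: 3 command(s), checked below 3.

rotate(1, -90), rotate(0, 90), rotate(1, 180)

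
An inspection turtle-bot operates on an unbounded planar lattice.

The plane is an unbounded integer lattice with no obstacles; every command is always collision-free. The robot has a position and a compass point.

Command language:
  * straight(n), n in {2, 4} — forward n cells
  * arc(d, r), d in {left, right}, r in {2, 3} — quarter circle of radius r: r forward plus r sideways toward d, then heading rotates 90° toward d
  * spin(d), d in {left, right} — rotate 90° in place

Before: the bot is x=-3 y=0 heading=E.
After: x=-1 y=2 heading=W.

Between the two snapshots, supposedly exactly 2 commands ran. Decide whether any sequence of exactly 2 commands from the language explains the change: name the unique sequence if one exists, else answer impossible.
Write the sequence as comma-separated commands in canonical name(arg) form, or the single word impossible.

key: running spin(left) before arc(left, 2) would end elsewhere — order is forced
start: x=-3 y=0 heading=E
t=1 arc(left, 2) ⇒ x=-1 y=2 heading=N
t=2 spin(left) ⇒ x=-1 y=2 heading=W
no other 2-command option fits: unique.

arc(left, 2), spin(left)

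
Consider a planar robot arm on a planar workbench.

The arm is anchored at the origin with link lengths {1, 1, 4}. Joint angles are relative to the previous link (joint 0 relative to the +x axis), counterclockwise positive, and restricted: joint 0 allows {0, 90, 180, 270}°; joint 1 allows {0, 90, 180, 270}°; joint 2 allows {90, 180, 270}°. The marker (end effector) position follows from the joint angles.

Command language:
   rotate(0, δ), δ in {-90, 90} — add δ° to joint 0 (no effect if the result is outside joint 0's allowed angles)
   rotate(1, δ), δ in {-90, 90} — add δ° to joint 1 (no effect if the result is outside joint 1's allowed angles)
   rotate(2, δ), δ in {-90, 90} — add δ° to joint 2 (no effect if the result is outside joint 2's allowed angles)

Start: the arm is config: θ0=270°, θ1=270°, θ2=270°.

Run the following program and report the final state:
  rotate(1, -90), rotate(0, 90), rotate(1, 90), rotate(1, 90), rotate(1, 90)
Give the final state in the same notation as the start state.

config: θ0=0°, θ1=90°, θ2=270°

initial: config: θ0=270°, θ1=270°, θ2=270°
[1] after rotate(1, -90): config: θ0=270°, θ1=180°, θ2=270°
[2] after rotate(0, 90): config: θ0=0°, θ1=180°, θ2=270°
[3] after rotate(1, 90): config: θ0=0°, θ1=270°, θ2=270°
[4] after rotate(1, 90): config: θ0=0°, θ1=0°, θ2=270°
[5] after rotate(1, 90): config: θ0=0°, θ1=90°, θ2=270°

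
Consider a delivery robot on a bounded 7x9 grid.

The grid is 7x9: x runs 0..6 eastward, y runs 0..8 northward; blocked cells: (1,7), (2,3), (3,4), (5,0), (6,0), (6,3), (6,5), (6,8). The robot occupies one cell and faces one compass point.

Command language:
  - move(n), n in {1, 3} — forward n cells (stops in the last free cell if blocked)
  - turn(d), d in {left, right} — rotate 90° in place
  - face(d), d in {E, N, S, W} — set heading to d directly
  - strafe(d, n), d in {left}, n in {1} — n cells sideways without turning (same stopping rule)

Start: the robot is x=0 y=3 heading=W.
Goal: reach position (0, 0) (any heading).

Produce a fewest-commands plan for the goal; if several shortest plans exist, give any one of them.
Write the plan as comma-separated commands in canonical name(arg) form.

turn(left), move(3)

from: x=0 y=3 heading=W
1. turn(left) → x=0 y=3 heading=S
2. move(3) → x=0 y=0 heading=S
nothing shorter than 2 reaches the goal.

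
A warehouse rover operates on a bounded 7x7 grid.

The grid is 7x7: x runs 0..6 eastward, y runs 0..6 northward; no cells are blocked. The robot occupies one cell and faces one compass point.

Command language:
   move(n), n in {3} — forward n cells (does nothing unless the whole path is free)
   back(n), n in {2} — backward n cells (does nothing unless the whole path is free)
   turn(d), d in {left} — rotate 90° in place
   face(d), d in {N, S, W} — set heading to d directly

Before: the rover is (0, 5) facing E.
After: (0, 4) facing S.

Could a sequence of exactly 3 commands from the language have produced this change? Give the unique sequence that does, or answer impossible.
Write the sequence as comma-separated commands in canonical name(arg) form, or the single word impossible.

key: order matters: swapping face(S) and back(2) lands elsewhere
begin: (0, 5) facing E
step 1 (face(S)): (0, 5) facing S
step 2 (move(3)): (0, 2) facing S
step 3 (back(2)): (0, 4) facing S
uniquely the one of 216 3-step routes that fits.

face(S), move(3), back(2)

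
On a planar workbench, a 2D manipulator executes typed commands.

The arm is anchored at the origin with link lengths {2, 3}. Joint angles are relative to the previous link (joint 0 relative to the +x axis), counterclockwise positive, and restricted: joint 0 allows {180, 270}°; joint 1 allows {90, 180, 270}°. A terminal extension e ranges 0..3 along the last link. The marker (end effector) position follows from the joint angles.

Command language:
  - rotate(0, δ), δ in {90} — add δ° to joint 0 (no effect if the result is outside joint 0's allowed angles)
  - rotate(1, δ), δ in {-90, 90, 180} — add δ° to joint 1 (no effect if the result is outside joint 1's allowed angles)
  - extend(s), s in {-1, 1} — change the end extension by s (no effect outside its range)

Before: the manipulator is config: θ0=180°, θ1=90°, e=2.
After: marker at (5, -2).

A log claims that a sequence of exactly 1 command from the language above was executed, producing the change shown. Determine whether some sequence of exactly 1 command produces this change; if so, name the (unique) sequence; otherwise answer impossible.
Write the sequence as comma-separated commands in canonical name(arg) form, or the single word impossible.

rotate(0, 90)

start: config: θ0=180°, θ1=90°, e=2
[1] after rotate(0, 90): config: θ0=270°, θ1=90°, e=2
uniquely the one of 6 1-step routes that fits.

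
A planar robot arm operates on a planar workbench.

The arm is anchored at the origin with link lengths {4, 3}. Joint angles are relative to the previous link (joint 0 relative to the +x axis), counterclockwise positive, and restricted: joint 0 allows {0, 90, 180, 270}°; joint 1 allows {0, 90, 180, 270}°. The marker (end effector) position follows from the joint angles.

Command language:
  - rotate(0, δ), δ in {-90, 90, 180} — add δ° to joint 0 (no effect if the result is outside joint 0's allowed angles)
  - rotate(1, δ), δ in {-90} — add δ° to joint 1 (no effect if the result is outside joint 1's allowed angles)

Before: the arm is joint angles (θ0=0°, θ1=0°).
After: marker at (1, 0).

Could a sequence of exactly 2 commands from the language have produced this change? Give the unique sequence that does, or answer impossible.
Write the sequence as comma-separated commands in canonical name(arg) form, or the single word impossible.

rotate(1, -90), rotate(1, -90)

t0: joint angles (θ0=0°, θ1=0°)
[1] after rotate(1, -90): joint angles (θ0=0°, θ1=270°)
[2] after rotate(1, -90): joint angles (θ0=0°, θ1=180°)
no rival 2-sequence matches.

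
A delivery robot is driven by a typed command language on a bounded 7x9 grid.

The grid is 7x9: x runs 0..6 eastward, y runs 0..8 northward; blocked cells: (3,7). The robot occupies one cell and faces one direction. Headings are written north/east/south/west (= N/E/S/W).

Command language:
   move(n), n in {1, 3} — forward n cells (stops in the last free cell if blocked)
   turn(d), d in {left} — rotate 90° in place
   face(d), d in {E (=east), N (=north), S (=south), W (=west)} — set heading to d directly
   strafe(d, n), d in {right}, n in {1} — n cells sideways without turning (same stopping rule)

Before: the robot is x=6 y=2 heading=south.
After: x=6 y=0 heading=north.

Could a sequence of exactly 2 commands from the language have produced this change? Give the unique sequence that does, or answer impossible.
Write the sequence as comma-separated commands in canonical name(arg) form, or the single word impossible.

move(3), face(N)

key: cell and facing (now N) both changed — the 2 commands mix motion and turning
begin: x=6 y=2 heading=south
step 1 (move(3)): x=6 y=0 heading=south
step 2 (face(N)): x=6 y=0 heading=north
all 64 alternatives checked — unique.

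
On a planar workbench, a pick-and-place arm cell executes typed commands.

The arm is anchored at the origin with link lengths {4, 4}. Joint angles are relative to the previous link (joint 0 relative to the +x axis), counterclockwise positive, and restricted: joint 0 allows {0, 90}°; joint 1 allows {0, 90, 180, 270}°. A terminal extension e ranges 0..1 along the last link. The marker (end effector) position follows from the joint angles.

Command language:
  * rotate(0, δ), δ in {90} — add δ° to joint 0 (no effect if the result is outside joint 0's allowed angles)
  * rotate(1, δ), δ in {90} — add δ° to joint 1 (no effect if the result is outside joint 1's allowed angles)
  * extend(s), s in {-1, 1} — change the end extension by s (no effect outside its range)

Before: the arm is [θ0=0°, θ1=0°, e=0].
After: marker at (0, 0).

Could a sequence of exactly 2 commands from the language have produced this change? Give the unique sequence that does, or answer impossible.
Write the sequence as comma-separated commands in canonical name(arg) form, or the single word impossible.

begin: [θ0=0°, θ1=0°, e=0]
step 1 (rotate(1, 90)): [θ0=0°, θ1=90°, e=0]
step 2 (rotate(1, 90)): [θ0=0°, θ1=180°, e=0]
uniquely the one of 16 2-step routes that fits.

rotate(1, 90), rotate(1, 90)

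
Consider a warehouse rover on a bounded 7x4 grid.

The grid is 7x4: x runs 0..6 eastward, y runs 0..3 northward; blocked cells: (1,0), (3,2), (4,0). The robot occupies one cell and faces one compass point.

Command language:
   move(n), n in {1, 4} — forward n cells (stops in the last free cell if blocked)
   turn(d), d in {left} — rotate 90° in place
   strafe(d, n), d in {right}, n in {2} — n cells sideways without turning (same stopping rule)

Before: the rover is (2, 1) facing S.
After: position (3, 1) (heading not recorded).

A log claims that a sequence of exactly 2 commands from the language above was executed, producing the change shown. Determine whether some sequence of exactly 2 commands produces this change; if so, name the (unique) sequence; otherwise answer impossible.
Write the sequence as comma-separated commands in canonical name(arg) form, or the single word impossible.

key: running move(1) before turn(left) would end elsewhere — order is forced
start: (2, 1) facing S
step 1 (turn(left)): (2, 1) facing E
step 2 (move(1)): (3, 1) facing E
no rival 2-sequence matches.

turn(left), move(1)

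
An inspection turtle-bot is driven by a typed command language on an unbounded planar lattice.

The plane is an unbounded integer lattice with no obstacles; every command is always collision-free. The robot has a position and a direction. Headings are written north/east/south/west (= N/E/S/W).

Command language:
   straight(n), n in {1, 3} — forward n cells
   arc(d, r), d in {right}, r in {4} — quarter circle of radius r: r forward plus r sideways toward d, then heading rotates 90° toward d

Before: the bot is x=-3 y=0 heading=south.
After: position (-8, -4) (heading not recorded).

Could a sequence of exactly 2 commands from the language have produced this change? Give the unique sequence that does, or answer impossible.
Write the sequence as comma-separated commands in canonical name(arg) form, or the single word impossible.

key: order matters: swapping arc(right, 4) and straight(1) lands elsewhere
begin: x=-3 y=0 heading=south
t=1 arc(right, 4) ⇒ x=-7 y=-4 heading=west
t=2 straight(1) ⇒ x=-8 y=-4 heading=west
no rival 2-sequence matches.

arc(right, 4), straight(1)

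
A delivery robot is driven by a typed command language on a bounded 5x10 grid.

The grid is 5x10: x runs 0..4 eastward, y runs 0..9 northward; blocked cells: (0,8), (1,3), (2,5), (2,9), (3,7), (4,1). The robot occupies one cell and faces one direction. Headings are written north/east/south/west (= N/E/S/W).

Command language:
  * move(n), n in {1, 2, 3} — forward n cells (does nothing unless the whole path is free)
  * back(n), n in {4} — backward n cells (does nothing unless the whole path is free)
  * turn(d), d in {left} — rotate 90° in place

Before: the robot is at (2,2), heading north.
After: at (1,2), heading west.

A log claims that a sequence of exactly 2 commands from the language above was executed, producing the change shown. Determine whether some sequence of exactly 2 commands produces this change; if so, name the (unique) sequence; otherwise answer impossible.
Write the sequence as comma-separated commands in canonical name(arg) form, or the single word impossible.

key: position moved to (1,2) AND the heading swung to W — translation plus rotation needed
start: at (2,2), heading north
1. turn(left) → at (2,2), heading west
2. move(1) → at (1,2), heading west
no rival 2-sequence matches.

turn(left), move(1)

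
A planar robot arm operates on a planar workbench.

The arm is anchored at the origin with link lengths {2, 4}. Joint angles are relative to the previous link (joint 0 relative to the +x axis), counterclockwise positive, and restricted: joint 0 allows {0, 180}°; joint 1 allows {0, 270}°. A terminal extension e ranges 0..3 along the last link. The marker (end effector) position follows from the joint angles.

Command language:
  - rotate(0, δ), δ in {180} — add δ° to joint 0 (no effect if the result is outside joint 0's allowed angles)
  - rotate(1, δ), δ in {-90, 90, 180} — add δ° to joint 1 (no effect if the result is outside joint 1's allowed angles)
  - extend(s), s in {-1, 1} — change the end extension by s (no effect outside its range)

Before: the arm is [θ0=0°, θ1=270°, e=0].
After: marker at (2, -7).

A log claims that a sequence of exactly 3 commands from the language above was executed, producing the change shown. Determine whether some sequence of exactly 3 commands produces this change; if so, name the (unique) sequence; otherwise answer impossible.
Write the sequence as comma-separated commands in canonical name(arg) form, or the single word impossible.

extend(1), extend(1), extend(1)

start: [θ0=0°, θ1=270°, e=0]
1. extend(1) → [θ0=0°, θ1=270°, e=1]
2. extend(1) → [θ0=0°, θ1=270°, e=2]
3. extend(1) → [θ0=0°, θ1=270°, e=3]
no rival 3-sequence matches.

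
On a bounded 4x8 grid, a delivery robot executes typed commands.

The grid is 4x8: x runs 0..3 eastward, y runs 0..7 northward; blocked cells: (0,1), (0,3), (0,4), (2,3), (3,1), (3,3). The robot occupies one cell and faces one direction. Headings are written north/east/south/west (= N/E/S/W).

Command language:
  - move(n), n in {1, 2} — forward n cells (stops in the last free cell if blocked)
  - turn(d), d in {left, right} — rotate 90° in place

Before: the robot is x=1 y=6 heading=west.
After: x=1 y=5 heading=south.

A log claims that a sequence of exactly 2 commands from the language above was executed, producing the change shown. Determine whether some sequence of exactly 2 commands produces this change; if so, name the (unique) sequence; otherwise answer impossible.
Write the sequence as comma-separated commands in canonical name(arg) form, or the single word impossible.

key: order matters: swapping turn(left) and move(1) lands elsewhere
from: x=1 y=6 heading=west
t=1 turn(left) ⇒ x=1 y=6 heading=south
t=2 move(1) ⇒ x=1 y=5 heading=south
no rival 2-sequence matches.

turn(left), move(1)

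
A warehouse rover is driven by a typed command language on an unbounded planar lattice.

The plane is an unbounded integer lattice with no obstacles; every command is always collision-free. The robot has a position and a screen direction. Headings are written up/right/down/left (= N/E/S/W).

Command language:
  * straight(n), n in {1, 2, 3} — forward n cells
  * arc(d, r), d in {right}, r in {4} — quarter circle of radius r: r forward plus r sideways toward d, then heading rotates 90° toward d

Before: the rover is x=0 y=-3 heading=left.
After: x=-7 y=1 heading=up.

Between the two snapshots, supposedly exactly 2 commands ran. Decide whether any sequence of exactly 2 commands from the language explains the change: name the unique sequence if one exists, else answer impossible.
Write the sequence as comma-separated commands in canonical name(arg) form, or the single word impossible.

key: cell and facing (now N) both changed — the 2 commands mix motion and turning
begin: x=0 y=-3 heading=left
[1] after straight(3): x=-3 y=-3 heading=left
[2] after arc(right, 4): x=-7 y=1 heading=up
no other 2-command option fits: unique.

straight(3), arc(right, 4)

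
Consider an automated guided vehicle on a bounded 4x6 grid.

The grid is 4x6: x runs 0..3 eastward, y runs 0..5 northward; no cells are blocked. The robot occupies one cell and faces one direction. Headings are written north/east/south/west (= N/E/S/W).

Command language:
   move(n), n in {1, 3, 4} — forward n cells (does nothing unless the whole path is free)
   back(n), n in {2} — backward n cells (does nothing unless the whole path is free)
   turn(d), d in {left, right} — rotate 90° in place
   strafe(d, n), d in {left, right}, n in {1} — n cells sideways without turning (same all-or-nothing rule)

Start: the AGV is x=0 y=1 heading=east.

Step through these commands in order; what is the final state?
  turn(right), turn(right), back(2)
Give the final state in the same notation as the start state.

x=2 y=1 heading=west

start: x=0 y=1 heading=east
[1] after turn(right): x=0 y=1 heading=south
[2] after turn(right): x=0 y=1 heading=west
[3] after back(2): x=2 y=1 heading=west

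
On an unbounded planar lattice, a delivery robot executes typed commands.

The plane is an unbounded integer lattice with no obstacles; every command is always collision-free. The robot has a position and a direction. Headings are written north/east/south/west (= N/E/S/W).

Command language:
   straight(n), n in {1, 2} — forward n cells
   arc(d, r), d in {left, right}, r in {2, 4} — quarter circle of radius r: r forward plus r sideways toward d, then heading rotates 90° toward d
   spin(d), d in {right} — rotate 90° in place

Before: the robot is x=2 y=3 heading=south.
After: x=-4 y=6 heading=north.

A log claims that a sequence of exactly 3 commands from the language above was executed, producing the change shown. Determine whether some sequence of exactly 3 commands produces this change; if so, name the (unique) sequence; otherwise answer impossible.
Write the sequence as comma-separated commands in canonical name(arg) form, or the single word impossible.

key: cell and facing (now N) both changed — the 3 commands mix motion and turning
t0: x=2 y=3 heading=south
1. arc(right, 2) → x=0 y=1 heading=west
2. arc(right, 4) → x=-4 y=5 heading=north
3. straight(1) → x=-4 y=6 heading=north
all 343 alternatives checked — unique.

arc(right, 2), arc(right, 4), straight(1)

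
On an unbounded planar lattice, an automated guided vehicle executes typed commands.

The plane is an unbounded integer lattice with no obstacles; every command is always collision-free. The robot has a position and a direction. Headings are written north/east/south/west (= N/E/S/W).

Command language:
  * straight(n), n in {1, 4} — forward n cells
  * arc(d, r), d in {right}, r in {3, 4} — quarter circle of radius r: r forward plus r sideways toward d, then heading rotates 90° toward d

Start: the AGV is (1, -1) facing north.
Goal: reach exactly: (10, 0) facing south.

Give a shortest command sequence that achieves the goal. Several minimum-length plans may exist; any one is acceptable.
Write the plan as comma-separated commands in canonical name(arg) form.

t0: (1, -1) facing north
step 1 (straight(1)): (1, 0) facing north
step 2 (arc(right, 4)): (5, 4) facing east
step 3 (straight(1)): (6, 4) facing east
step 4 (arc(right, 4)): (10, 0) facing south
minimal: 4 command(s), checked below 4.

straight(1), arc(right, 4), straight(1), arc(right, 4)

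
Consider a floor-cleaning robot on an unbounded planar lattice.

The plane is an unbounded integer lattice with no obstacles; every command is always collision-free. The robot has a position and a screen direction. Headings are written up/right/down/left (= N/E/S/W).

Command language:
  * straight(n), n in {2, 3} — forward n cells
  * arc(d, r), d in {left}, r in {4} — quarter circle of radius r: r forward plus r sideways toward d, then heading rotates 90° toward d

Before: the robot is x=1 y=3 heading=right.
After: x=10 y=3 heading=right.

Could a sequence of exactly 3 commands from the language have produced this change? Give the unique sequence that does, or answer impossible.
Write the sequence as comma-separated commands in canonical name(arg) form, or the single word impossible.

straight(3), straight(3), straight(3)

key: heading stays E — no command in the sequence turns
from: x=1 y=3 heading=right
1. straight(3) → x=4 y=3 heading=right
2. straight(3) → x=7 y=3 heading=right
3. straight(3) → x=10 y=3 heading=right
no other 3-command option fits: unique.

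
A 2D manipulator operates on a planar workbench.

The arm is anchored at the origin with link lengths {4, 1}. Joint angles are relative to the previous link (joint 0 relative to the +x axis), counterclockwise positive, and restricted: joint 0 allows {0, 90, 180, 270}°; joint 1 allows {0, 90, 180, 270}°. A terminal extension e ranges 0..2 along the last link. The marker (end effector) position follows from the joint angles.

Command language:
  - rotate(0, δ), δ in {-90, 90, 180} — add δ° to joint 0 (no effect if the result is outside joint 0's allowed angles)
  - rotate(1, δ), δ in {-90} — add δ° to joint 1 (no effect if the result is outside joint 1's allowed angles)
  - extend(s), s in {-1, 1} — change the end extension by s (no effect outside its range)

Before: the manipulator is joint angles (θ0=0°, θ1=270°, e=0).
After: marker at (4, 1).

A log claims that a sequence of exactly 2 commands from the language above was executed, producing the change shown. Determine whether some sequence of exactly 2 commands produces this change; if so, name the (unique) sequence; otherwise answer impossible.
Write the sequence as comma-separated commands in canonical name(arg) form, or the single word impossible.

rotate(1, -90), rotate(1, -90)

initial: joint angles (θ0=0°, θ1=270°, e=0)
t=1 rotate(1, -90) ⇒ joint angles (θ0=0°, θ1=180°, e=0)
t=2 rotate(1, -90) ⇒ joint angles (θ0=0°, θ1=90°, e=0)
all 36 alternatives checked — unique.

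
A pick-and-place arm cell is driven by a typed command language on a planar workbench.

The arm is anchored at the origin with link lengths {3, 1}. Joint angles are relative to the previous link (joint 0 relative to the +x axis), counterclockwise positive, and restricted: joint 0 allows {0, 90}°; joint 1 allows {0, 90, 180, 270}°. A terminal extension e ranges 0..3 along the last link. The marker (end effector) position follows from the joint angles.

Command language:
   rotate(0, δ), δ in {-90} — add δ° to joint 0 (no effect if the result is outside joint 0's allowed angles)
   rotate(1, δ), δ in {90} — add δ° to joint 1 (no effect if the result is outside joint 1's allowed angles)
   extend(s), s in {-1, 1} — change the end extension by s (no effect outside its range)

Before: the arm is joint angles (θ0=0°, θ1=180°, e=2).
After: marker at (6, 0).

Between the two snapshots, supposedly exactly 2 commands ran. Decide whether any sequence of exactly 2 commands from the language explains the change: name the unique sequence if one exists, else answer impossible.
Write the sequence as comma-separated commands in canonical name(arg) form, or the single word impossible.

t0: joint angles (θ0=0°, θ1=180°, e=2)
1. rotate(1, 90) → joint angles (θ0=0°, θ1=270°, e=2)
2. rotate(1, 90) → joint angles (θ0=0°, θ1=0°, e=2)
uniquely the one of 16 2-step routes that fits.

rotate(1, 90), rotate(1, 90)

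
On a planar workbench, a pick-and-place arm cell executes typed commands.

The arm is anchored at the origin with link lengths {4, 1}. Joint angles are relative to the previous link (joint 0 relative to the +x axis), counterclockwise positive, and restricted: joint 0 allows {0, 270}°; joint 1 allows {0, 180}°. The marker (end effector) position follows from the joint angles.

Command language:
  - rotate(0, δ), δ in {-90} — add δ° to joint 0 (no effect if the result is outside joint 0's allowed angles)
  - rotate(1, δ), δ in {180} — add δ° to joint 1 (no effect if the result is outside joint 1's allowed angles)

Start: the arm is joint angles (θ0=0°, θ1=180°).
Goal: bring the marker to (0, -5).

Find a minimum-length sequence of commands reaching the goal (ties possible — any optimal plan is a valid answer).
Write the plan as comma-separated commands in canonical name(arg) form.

rotate(1, 180), rotate(0, -90)

begin: joint angles (θ0=0°, θ1=180°)
step 1 (rotate(1, 180)): joint angles (θ0=0°, θ1=0°)
step 2 (rotate(0, -90)): joint angles (θ0=270°, θ1=0°)
minimal: 2 command(s), checked below 2.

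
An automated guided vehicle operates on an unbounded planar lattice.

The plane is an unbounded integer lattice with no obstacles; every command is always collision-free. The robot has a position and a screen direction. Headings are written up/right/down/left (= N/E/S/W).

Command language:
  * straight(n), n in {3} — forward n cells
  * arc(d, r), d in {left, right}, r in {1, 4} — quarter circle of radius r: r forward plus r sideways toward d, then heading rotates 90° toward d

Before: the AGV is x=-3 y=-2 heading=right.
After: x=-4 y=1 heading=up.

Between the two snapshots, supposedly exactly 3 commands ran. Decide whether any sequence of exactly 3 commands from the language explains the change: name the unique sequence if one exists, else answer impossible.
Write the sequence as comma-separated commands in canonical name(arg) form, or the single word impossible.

key: running arc(right, 1) before arc(left, 1) would end elsewhere — order is forced
t0: x=-3 y=-2 heading=right
1. arc(left, 1) → x=-2 y=-1 heading=up
2. arc(left, 1) → x=-3 y=0 heading=left
3. arc(right, 1) → x=-4 y=1 heading=up
no other 3-command option fits: unique.

arc(left, 1), arc(left, 1), arc(right, 1)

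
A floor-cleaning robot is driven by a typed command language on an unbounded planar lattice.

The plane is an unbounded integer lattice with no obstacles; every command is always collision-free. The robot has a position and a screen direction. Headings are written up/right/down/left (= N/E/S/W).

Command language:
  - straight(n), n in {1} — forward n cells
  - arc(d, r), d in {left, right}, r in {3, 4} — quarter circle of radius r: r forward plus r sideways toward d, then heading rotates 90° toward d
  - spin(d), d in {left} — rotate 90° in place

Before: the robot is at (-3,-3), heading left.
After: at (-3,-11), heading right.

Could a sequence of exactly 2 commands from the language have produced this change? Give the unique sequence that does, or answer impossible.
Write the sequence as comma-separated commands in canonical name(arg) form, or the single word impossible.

arc(left, 4), arc(left, 4)

key: position moved to (-3,-11) AND the heading swung to E — translation plus rotation needed
begin: at (-3,-3), heading left
step 1 (arc(left, 4)): at (-7,-7), heading down
step 2 (arc(left, 4)): at (-3,-11), heading right
all 36 alternatives checked — unique.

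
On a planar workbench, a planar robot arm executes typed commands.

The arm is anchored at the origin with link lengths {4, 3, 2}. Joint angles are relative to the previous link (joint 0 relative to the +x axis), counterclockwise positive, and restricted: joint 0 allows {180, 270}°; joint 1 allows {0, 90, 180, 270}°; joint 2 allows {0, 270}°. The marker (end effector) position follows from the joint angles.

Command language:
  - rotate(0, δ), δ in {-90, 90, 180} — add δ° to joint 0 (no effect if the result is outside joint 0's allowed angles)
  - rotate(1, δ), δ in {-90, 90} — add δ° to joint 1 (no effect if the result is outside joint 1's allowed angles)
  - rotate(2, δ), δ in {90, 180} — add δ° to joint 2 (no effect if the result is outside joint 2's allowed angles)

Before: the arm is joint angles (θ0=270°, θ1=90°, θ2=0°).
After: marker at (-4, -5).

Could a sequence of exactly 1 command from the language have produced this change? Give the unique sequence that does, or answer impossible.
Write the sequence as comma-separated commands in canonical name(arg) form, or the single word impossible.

rotate(0, -90)

start: joint angles (θ0=270°, θ1=90°, θ2=0°)
1. rotate(0, -90) → joint angles (θ0=180°, θ1=90°, θ2=0°)
no rival 1-sequence matches.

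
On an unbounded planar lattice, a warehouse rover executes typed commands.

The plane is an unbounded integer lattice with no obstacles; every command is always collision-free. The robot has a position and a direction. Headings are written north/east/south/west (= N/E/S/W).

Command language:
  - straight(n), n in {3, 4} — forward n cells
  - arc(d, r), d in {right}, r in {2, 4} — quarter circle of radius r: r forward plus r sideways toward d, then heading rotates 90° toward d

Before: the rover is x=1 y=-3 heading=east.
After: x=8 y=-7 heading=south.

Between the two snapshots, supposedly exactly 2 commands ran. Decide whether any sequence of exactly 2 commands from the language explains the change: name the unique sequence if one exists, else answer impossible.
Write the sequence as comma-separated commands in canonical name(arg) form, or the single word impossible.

key: running arc(right, 4) before straight(3) would end elsewhere — order is forced
initial: x=1 y=-3 heading=east
[1] after straight(3): x=4 y=-3 heading=east
[2] after arc(right, 4): x=8 y=-7 heading=south
no rival 2-sequence matches.

straight(3), arc(right, 4)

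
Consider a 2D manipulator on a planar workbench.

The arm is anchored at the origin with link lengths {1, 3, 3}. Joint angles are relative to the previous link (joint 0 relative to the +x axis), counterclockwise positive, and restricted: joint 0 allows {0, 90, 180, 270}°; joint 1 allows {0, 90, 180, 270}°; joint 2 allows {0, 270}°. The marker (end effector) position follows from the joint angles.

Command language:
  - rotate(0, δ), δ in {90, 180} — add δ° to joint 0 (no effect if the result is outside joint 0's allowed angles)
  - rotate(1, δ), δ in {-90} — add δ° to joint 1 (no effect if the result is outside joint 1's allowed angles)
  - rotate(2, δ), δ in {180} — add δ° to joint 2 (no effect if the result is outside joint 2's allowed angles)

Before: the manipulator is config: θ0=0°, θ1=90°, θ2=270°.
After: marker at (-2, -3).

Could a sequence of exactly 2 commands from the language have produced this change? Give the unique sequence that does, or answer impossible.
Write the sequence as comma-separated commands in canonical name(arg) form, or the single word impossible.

rotate(1, -90), rotate(1, -90)

start: config: θ0=0°, θ1=90°, θ2=270°
[1] after rotate(1, -90): config: θ0=0°, θ1=0°, θ2=270°
[2] after rotate(1, -90): config: θ0=0°, θ1=270°, θ2=270°
no other 2-command option fits: unique.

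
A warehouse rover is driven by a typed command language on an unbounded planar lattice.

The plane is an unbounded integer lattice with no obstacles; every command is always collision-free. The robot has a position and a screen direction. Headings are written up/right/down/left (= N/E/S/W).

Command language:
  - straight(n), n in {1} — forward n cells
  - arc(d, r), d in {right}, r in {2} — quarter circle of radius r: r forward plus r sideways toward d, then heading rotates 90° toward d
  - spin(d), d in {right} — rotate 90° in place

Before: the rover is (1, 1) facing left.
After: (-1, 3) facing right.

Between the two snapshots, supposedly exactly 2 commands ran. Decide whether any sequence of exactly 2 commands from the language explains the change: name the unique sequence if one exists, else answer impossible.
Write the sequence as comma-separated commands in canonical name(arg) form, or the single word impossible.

arc(right, 2), spin(right)

key: running spin(right) before arc(right, 2) would end elsewhere — order is forced
t0: (1, 1) facing left
1. arc(right, 2) → (-1, 3) facing up
2. spin(right) → (-1, 3) facing right
no rival 2-sequence matches.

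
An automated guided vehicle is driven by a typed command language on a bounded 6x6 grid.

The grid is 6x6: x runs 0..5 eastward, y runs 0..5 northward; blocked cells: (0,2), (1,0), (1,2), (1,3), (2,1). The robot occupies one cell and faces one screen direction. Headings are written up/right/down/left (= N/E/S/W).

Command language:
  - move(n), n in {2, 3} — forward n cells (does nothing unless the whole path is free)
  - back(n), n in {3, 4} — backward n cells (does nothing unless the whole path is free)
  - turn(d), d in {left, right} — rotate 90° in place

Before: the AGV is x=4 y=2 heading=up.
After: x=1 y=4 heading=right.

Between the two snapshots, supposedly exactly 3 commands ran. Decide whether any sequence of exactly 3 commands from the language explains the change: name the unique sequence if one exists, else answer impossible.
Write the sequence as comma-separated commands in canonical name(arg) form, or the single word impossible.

key: cell and facing (now E) both changed — the 3 commands mix motion and turning
start: x=4 y=2 heading=up
1. move(2) → x=4 y=4 heading=up
2. turn(right) → x=4 y=4 heading=right
3. back(3) → x=1 y=4 heading=right
no rival 3-sequence matches.

move(2), turn(right), back(3)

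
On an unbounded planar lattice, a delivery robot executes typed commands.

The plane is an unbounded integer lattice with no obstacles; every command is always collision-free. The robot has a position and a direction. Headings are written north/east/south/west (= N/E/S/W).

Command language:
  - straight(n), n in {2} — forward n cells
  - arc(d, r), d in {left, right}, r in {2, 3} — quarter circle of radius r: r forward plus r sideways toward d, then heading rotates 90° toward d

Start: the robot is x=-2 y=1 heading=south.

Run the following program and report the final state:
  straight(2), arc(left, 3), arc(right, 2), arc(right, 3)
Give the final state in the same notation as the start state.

begin: x=-2 y=1 heading=south
1. straight(2) → x=-2 y=-1 heading=south
2. arc(left, 3) → x=1 y=-4 heading=east
3. arc(right, 2) → x=3 y=-6 heading=south
4. arc(right, 3) → x=0 y=-9 heading=west

x=0 y=-9 heading=west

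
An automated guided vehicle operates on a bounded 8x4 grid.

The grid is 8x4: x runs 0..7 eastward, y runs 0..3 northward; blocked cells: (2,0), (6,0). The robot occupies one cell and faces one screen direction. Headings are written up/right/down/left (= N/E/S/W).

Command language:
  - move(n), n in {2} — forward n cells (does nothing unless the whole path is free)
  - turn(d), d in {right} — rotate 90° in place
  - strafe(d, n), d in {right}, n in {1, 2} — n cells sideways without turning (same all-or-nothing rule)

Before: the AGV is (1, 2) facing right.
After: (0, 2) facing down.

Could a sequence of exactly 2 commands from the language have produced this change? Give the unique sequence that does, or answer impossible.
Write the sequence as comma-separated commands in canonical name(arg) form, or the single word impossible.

turn(right), strafe(right, 1)

key: cell and facing (now S) both changed — the 2 commands mix motion and turning
start: (1, 2) facing right
step 1 (turn(right)): (1, 2) facing down
step 2 (strafe(right, 1)): (0, 2) facing down
uniquely the one of 16 2-step routes that fits.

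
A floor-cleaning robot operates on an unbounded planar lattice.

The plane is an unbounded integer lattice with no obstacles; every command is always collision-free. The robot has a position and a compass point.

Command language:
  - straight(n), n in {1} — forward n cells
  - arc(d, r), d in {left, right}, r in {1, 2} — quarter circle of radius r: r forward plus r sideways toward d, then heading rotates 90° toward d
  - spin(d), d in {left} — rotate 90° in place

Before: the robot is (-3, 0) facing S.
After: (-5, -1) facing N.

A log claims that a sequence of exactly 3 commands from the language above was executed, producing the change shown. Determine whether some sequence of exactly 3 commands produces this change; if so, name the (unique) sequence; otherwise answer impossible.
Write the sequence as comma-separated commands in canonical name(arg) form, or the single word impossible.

key: running arc(right, 1) before straight(1) would end elsewhere — order is forced
begin: (-3, 0) facing S
t=1 straight(1) ⇒ (-3, -1) facing S
t=2 arc(right, 1) ⇒ (-4, -2) facing W
t=3 arc(right, 1) ⇒ (-5, -1) facing N
no rival 3-sequence matches.

straight(1), arc(right, 1), arc(right, 1)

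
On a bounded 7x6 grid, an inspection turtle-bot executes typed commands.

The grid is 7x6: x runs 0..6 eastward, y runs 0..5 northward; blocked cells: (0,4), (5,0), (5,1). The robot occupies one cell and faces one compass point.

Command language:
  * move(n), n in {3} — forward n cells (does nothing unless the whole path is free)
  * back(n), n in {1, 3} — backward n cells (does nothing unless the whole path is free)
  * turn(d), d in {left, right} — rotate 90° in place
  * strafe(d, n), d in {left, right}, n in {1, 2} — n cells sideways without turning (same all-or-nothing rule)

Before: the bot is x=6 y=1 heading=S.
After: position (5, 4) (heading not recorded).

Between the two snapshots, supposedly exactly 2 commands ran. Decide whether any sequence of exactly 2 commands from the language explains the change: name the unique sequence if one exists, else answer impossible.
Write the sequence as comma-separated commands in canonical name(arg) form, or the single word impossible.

key: running strafe(right, 1) before back(3) would end elsewhere — order is forced
initial: x=6 y=1 heading=S
[1] after back(3): x=6 y=4 heading=S
[2] after strafe(right, 1): x=5 y=4 heading=S
all 81 alternatives checked — unique.

back(3), strafe(right, 1)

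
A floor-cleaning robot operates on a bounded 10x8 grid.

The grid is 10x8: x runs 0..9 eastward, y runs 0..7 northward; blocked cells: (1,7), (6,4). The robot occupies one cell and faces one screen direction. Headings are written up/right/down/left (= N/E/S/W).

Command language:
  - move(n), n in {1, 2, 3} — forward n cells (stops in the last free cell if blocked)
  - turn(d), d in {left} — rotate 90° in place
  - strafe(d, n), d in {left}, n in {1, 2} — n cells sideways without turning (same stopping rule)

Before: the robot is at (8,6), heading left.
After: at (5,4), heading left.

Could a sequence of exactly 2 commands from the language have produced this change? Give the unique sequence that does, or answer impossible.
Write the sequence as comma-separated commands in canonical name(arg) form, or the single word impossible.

key: order matters: swapping move(3) and strafe(left, 2) lands elsewhere
begin: at (8,6), heading left
[1] after move(3): at (5,6), heading left
[2] after strafe(left, 2): at (5,4), heading left
no rival 2-sequence matches.

move(3), strafe(left, 2)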